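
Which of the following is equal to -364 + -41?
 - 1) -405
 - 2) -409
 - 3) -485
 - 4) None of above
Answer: 1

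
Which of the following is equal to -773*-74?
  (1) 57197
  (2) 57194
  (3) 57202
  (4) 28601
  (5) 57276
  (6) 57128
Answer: 3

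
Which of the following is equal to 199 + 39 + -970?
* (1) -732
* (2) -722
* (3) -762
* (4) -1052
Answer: 1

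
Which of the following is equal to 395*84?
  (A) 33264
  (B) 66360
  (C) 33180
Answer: C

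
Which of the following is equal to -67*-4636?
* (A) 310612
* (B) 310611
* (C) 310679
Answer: A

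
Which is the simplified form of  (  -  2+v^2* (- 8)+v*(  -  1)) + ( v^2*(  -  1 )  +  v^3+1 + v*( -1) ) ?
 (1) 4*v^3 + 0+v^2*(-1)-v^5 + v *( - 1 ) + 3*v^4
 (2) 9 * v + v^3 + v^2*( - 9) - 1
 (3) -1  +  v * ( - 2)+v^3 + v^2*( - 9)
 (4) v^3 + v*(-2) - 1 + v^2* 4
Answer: 3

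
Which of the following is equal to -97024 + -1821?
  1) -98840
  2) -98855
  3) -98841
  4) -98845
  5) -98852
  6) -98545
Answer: 4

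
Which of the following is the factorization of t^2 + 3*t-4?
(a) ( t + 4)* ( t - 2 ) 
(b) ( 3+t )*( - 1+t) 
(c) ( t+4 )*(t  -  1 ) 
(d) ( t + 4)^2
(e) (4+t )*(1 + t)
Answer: c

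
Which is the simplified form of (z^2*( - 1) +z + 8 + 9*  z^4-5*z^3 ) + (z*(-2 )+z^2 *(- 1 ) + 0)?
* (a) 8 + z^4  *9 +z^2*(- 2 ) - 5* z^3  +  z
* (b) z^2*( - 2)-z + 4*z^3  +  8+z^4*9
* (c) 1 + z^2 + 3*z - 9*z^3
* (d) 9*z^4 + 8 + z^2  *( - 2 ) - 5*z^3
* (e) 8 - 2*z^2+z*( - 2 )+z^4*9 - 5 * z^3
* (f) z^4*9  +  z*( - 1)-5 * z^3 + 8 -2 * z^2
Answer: f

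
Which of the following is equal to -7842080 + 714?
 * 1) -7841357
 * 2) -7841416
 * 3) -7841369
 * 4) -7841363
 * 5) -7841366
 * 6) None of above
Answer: 5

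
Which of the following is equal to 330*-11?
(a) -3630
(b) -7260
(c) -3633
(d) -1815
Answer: a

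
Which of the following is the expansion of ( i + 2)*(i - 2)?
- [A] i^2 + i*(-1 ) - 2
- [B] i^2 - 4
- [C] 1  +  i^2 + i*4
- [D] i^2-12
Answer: B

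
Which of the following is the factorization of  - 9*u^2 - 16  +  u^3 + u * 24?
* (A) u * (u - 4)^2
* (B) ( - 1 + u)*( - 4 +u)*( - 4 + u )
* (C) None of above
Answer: B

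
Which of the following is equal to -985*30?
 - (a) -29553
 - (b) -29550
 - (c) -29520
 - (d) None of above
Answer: b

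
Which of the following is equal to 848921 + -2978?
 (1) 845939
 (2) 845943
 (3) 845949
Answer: 2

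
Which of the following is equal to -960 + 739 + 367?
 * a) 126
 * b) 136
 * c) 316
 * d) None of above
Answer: d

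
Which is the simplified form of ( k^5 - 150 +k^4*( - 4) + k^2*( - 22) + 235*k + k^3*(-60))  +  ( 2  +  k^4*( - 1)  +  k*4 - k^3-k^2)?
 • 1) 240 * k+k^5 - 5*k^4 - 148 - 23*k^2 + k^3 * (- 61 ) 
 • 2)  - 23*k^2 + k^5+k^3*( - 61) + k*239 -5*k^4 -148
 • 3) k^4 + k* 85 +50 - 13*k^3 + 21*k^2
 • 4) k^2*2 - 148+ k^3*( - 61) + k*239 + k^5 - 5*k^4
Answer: 2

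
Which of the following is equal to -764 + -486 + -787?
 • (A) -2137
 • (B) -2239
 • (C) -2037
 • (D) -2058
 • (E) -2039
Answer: C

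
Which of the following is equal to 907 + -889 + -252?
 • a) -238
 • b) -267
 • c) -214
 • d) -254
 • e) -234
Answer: e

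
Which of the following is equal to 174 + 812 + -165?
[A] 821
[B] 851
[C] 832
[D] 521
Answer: A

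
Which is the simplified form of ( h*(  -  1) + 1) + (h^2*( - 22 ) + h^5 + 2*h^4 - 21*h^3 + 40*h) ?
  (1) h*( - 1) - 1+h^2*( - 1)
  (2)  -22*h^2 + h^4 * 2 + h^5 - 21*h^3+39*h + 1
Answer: 2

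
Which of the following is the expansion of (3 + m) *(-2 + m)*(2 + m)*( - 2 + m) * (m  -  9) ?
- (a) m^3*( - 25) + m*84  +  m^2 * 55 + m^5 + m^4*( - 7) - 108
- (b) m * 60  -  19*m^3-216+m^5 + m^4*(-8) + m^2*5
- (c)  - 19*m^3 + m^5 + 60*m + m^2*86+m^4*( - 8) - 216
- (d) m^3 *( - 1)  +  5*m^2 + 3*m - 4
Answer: c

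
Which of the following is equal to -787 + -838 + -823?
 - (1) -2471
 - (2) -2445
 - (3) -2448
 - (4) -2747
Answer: 3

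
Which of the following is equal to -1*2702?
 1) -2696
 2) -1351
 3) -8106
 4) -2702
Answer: 4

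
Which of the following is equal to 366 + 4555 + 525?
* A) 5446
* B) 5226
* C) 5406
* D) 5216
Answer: A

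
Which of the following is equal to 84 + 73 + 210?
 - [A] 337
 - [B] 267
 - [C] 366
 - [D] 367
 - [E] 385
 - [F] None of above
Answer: D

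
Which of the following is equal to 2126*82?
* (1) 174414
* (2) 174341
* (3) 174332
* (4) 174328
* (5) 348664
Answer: 3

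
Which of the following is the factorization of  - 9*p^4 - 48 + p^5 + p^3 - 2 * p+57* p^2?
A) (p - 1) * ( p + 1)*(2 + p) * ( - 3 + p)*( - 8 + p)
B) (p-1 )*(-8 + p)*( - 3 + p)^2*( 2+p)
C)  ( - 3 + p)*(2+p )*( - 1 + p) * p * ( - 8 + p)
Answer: A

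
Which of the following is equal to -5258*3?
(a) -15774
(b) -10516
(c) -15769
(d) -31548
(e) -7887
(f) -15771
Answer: a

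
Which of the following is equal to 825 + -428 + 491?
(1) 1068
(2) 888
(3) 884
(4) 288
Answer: 2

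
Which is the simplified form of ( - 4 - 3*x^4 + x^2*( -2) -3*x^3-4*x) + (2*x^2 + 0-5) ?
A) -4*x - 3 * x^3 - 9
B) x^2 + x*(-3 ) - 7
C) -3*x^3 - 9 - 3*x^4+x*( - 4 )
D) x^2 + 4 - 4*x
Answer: C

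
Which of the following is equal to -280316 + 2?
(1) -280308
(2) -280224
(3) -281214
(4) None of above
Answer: 4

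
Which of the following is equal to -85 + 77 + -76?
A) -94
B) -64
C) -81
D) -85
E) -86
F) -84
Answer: F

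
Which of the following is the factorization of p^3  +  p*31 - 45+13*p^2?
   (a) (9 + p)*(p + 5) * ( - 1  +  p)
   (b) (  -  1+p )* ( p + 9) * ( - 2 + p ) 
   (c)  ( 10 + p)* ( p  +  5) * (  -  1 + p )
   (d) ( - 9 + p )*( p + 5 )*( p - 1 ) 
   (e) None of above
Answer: a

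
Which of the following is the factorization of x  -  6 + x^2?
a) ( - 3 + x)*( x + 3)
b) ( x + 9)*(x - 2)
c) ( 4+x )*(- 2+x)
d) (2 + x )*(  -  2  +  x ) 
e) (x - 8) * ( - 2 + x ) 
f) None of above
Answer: f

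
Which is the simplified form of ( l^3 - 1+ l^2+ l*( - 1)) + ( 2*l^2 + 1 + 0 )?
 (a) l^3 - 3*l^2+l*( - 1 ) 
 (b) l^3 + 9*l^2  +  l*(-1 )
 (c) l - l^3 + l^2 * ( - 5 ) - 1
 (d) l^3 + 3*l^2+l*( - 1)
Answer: d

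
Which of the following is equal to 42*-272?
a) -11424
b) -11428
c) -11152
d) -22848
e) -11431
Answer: a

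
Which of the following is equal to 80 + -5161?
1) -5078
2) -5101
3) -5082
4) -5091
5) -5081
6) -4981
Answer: 5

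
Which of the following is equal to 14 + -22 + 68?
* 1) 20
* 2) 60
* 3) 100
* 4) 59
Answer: 2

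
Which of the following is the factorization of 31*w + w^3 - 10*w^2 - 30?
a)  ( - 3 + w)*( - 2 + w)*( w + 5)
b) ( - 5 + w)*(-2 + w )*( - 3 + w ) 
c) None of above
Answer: b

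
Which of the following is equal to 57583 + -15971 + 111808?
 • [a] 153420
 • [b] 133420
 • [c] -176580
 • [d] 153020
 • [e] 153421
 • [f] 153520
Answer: a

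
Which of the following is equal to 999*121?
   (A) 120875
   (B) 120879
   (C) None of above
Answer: B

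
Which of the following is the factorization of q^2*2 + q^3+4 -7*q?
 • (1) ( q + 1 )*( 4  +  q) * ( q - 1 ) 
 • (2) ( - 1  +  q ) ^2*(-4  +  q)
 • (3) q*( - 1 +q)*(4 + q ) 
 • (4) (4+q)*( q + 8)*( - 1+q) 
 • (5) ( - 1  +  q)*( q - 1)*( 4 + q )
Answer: 5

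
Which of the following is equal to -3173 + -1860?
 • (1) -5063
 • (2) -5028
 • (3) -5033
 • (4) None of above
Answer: 3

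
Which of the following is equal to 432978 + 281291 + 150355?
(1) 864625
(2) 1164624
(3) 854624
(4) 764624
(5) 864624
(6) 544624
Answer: 5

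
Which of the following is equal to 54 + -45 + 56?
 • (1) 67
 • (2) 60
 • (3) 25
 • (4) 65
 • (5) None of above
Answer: 4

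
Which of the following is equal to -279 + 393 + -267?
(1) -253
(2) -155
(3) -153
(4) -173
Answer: 3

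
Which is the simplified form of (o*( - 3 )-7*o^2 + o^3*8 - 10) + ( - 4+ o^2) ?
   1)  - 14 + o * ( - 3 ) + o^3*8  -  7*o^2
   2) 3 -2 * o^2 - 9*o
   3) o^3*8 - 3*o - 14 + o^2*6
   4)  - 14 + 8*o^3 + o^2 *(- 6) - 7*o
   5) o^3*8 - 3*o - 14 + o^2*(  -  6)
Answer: 5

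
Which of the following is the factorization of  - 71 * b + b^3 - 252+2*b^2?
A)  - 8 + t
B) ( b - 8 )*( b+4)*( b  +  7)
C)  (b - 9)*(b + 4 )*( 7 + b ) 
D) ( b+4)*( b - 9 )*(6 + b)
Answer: C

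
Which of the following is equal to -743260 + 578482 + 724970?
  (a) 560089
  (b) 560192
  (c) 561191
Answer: b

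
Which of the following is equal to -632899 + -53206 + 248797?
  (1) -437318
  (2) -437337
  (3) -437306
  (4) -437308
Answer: 4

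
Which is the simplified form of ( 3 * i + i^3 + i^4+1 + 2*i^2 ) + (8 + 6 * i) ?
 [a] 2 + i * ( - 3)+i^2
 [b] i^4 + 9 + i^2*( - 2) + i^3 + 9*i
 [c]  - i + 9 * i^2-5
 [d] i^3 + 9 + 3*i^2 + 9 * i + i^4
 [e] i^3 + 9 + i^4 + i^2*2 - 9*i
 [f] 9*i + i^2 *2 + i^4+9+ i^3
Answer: f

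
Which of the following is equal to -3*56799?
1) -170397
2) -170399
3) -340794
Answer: 1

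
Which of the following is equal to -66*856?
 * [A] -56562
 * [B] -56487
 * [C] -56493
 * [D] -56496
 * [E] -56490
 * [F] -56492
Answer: D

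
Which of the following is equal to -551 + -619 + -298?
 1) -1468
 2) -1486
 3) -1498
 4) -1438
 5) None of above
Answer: 1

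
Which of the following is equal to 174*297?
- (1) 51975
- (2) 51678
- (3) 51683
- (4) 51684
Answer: 2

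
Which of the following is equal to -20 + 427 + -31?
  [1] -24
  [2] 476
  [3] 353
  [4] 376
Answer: 4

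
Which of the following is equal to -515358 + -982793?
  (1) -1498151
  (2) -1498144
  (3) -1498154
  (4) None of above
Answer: 1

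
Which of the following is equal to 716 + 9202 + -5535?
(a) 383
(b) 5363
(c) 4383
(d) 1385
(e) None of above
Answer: c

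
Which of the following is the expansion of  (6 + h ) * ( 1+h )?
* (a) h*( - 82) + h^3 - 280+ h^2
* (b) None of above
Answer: b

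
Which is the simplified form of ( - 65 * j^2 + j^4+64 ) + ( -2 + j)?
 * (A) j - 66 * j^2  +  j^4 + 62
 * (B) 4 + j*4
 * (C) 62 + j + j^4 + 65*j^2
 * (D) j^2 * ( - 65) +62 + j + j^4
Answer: D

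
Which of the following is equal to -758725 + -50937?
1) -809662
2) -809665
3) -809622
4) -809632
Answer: 1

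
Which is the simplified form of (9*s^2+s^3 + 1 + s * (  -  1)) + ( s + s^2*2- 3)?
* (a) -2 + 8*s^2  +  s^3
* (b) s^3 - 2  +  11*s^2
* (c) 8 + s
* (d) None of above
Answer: b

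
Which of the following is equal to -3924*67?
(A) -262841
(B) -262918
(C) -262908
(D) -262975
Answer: C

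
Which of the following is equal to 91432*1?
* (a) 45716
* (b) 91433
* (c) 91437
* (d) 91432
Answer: d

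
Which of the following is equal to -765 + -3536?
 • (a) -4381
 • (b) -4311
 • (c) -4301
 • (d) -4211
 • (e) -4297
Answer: c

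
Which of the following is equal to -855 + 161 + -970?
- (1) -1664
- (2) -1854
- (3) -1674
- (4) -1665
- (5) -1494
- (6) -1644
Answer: 1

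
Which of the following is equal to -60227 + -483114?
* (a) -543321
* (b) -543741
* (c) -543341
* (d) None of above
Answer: c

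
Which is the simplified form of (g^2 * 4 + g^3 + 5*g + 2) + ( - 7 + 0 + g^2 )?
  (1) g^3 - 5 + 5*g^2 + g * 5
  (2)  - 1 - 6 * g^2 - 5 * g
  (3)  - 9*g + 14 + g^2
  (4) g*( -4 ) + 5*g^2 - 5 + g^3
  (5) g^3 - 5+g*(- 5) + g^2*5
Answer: 1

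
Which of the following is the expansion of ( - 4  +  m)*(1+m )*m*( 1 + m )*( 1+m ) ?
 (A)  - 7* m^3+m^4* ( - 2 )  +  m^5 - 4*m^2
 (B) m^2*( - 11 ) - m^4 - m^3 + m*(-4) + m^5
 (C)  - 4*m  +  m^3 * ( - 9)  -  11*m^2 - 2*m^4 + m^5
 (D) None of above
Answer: D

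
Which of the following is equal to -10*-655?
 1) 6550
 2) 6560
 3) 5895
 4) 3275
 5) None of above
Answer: 1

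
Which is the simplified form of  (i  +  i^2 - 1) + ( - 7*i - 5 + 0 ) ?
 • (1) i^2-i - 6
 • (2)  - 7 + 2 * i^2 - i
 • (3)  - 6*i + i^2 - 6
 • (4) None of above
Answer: 3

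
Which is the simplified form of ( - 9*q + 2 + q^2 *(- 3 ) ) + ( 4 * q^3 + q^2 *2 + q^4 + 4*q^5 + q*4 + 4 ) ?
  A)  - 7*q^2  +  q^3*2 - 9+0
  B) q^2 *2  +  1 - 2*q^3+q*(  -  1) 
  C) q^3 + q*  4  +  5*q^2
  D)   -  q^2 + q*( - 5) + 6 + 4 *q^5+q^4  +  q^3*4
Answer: D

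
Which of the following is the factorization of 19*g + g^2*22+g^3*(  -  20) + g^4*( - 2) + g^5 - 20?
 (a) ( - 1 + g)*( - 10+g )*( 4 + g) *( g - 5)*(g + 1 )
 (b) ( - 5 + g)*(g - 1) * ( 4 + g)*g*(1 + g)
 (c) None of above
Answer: c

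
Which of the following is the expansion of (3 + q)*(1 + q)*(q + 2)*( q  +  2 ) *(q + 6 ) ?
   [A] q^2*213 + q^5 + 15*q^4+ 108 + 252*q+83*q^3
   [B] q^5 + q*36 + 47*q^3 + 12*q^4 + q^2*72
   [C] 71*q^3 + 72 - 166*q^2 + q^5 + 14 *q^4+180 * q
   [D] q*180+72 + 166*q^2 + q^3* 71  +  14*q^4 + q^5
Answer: D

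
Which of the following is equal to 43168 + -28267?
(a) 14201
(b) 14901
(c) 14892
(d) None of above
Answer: b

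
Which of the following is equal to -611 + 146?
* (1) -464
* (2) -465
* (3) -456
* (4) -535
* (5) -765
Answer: 2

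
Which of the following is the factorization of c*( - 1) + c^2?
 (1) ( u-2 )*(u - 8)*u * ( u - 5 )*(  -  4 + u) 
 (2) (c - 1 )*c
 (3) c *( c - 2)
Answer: 2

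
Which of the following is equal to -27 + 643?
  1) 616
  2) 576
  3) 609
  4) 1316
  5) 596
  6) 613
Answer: 1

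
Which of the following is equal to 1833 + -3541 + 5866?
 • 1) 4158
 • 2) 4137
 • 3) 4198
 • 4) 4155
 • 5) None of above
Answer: 1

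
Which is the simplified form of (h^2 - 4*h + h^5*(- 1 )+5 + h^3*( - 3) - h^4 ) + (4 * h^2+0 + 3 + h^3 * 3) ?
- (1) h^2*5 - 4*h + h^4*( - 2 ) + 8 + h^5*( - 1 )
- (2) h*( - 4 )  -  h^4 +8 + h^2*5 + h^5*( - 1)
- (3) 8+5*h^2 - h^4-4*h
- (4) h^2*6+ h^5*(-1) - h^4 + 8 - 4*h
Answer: 2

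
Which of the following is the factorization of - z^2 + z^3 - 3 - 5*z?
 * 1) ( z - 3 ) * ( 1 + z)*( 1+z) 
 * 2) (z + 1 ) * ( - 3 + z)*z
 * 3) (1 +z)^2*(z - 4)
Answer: 1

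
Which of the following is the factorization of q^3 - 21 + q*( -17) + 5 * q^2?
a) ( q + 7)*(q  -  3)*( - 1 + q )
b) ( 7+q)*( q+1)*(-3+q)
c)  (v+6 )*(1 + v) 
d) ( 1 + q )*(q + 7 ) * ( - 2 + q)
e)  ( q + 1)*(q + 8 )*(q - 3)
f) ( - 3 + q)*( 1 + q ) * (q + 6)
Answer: b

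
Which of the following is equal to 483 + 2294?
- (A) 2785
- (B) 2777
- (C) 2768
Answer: B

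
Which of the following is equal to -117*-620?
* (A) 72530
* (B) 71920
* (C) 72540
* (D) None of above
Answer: C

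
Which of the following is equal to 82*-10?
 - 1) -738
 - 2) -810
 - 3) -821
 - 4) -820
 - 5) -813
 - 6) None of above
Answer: 4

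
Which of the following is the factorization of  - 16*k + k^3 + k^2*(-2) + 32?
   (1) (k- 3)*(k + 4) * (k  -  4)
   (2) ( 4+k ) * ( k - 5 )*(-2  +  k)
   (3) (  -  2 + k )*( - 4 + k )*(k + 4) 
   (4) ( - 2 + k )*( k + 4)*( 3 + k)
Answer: 3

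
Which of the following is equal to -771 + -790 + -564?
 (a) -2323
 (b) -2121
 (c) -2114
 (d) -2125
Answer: d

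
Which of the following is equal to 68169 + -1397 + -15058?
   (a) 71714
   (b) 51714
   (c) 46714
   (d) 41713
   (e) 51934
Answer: b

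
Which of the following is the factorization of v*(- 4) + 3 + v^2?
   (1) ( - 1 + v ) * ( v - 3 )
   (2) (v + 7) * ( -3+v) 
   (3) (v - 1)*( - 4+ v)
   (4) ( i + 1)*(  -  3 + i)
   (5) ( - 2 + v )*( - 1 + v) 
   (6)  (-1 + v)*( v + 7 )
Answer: 1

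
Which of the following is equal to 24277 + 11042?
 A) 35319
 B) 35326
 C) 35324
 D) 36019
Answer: A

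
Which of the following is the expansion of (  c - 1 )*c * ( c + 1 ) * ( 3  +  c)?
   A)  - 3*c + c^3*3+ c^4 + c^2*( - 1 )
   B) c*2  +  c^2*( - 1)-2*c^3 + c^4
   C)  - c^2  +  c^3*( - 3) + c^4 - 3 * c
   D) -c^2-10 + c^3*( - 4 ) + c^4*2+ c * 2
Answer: A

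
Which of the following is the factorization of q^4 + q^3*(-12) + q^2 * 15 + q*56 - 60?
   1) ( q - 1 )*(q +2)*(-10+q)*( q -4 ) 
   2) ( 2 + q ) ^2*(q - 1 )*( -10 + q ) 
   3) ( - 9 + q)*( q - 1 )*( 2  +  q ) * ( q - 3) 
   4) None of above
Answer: 4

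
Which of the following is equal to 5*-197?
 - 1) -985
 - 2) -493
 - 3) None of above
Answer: 1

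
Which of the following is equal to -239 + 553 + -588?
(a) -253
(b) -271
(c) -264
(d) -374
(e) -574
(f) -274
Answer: f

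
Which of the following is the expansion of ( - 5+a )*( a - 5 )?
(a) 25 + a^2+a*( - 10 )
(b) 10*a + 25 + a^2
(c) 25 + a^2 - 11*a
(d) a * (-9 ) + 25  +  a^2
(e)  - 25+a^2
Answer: a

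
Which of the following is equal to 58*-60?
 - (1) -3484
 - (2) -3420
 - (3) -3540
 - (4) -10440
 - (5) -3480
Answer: 5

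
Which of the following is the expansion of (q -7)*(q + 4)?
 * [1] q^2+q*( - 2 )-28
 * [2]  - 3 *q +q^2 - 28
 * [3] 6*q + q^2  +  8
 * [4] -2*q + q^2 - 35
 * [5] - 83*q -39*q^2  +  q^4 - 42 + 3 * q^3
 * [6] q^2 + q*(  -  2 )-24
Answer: 2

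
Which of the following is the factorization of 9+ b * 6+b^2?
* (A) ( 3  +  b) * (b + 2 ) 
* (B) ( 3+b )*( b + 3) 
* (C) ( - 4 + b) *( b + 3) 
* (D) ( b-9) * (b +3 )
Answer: B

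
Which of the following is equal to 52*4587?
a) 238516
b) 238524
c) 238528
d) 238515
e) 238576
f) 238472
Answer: b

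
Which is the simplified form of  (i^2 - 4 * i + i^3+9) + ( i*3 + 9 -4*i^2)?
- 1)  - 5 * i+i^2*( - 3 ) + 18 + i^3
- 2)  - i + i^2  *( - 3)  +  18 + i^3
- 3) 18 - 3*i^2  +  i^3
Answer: 2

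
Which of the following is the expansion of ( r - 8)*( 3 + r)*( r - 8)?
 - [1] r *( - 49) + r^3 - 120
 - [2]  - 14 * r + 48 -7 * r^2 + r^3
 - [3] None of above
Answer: 3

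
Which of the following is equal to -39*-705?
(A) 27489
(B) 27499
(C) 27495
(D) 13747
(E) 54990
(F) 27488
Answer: C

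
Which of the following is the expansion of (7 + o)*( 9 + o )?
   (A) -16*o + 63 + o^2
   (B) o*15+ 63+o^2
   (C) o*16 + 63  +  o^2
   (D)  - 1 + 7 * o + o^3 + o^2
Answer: C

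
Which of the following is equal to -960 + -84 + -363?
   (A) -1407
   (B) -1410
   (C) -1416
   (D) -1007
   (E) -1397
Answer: A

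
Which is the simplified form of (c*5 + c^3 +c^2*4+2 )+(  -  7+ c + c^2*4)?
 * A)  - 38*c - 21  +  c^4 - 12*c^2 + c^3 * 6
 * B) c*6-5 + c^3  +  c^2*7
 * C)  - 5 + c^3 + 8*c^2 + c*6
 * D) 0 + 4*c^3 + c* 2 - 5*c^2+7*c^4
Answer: C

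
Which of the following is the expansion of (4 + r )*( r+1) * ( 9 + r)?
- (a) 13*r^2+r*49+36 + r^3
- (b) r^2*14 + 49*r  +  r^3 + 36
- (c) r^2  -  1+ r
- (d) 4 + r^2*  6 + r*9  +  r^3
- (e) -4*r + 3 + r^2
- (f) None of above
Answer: b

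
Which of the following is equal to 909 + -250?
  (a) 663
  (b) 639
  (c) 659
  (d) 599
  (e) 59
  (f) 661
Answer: c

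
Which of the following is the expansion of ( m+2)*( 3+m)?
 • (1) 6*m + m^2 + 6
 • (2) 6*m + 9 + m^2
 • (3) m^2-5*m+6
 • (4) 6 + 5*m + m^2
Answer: 4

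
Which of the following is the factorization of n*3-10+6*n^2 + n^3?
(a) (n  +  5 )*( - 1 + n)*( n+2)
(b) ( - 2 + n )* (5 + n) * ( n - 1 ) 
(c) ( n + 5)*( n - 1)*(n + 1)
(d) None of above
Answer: a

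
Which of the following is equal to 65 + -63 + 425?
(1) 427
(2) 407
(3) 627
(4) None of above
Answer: 1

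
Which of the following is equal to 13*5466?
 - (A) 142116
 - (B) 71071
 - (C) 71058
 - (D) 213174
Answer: C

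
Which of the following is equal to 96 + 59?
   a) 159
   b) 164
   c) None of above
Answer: c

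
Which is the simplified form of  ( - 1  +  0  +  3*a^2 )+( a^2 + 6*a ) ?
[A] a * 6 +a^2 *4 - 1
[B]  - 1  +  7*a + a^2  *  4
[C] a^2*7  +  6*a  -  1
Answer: A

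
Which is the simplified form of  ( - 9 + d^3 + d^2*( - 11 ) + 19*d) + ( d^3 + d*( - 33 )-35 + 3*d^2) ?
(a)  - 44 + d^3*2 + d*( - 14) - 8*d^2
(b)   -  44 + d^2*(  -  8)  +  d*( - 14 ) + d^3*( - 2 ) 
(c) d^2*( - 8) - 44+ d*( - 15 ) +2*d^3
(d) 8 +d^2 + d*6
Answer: a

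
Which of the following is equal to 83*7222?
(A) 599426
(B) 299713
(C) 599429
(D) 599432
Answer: A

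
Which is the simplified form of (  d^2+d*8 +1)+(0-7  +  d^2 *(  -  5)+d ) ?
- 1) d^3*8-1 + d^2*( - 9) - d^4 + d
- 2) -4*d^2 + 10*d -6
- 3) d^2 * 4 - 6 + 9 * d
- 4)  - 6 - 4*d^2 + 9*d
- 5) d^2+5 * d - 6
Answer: 4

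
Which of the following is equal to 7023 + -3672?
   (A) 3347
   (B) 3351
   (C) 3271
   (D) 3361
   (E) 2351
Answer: B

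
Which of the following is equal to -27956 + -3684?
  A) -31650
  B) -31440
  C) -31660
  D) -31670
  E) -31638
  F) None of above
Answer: F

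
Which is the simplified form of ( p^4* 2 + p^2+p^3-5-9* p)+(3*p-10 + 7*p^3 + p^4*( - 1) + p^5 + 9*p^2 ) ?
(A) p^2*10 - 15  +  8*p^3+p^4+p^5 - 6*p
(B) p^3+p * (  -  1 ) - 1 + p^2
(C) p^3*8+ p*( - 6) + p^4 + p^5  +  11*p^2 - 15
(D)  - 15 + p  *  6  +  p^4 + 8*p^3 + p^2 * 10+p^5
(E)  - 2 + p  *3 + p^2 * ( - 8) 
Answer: A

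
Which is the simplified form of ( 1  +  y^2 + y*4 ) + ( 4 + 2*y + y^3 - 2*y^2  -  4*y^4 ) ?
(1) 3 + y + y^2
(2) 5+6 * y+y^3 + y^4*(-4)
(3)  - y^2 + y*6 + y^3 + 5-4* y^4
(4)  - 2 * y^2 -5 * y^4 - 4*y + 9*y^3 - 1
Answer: 3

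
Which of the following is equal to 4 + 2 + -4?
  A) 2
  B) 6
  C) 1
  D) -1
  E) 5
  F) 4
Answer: A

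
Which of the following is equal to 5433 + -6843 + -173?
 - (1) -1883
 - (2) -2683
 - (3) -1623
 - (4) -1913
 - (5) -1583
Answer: 5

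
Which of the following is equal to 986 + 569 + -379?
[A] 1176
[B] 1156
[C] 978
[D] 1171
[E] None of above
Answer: A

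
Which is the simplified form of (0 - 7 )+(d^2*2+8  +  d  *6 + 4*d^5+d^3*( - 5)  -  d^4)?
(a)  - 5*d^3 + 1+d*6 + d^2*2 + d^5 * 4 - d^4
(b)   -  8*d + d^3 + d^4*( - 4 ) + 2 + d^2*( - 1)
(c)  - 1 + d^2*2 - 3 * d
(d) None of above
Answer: a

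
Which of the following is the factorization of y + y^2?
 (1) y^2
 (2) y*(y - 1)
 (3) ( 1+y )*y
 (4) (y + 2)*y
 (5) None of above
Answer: 3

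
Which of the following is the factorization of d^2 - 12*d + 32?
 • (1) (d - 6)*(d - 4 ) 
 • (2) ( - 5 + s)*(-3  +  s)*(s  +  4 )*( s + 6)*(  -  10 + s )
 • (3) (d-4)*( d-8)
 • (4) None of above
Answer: 3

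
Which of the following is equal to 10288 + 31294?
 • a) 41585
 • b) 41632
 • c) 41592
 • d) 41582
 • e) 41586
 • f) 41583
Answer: d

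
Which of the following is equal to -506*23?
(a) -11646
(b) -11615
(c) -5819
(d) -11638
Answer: d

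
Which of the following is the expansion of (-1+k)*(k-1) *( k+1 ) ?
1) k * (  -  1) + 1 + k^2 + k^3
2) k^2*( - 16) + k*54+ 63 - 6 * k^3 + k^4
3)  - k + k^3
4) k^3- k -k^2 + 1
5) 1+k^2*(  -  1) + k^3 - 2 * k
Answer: 4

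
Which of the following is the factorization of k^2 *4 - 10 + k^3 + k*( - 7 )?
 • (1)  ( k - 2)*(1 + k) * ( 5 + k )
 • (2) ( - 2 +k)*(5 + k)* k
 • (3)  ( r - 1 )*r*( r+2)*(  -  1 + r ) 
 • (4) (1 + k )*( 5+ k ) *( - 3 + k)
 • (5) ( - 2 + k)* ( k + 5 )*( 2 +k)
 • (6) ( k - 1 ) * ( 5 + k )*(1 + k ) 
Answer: 1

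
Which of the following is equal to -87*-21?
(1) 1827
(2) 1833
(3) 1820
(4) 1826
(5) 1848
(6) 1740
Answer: 1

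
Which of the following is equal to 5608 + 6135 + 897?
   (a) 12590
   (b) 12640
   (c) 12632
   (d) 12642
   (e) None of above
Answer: b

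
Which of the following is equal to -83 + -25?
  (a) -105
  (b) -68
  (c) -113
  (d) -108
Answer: d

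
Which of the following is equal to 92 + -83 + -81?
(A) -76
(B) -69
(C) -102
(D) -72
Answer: D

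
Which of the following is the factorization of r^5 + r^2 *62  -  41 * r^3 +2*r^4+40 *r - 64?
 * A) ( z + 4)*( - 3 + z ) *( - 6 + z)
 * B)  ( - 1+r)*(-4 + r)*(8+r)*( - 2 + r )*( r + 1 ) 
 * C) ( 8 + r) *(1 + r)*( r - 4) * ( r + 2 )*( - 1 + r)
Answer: B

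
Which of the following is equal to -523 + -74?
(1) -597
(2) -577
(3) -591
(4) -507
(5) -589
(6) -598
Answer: 1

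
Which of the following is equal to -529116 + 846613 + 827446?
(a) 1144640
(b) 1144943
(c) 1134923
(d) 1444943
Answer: b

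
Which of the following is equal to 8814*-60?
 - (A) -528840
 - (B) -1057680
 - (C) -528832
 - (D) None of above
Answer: A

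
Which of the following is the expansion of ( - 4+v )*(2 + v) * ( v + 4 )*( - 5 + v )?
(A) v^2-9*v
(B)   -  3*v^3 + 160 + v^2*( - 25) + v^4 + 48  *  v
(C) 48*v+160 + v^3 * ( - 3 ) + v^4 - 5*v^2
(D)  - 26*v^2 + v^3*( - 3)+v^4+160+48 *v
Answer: D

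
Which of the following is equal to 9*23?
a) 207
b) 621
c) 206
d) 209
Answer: a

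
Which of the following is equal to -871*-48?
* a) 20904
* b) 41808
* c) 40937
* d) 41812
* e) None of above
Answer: b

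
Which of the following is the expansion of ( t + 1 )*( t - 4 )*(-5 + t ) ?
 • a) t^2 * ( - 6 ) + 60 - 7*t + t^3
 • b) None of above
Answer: b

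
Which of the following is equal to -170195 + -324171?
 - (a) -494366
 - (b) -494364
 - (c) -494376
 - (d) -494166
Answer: a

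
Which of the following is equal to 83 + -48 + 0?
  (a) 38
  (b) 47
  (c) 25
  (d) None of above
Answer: d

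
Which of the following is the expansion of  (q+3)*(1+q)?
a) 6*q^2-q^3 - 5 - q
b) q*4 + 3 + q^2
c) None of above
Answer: b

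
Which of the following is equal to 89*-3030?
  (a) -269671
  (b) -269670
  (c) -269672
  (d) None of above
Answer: b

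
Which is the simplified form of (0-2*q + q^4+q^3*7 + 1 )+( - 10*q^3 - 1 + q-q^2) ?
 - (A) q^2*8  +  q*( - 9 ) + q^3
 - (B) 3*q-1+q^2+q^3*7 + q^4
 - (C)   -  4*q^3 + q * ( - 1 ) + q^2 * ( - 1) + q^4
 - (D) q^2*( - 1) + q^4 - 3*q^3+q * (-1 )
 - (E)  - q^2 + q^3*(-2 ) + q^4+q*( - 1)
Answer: D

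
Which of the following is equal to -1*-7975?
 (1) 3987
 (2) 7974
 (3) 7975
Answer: 3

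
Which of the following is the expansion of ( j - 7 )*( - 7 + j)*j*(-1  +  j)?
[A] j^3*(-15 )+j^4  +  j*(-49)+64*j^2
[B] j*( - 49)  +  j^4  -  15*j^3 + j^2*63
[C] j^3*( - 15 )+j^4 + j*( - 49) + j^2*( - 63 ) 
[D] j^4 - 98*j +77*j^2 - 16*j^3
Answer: B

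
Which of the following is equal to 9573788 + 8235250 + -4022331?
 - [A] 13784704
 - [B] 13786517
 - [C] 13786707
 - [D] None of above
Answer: C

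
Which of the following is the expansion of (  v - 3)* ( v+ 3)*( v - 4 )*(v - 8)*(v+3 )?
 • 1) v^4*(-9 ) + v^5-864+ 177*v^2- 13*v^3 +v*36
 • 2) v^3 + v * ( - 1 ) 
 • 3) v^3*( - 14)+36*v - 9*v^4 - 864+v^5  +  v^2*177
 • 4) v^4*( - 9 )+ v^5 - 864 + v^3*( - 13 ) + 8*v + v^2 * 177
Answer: 1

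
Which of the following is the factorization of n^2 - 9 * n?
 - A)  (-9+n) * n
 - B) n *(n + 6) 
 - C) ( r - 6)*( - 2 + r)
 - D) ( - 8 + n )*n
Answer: A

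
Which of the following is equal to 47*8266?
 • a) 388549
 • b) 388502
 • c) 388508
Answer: b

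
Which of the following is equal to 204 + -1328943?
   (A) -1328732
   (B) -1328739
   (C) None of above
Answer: B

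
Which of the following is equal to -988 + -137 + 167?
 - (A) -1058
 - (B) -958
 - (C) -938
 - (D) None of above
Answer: B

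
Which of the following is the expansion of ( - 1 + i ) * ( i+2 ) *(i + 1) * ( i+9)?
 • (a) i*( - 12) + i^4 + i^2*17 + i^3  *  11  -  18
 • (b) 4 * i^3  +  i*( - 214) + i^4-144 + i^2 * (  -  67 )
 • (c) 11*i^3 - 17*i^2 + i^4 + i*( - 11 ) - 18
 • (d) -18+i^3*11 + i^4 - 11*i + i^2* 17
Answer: d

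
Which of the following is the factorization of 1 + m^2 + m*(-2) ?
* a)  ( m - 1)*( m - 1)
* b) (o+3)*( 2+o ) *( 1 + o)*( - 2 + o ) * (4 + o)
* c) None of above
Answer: a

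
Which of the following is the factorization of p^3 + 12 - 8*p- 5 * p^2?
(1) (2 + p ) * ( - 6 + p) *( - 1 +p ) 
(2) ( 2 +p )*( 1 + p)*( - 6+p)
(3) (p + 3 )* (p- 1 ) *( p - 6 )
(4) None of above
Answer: 1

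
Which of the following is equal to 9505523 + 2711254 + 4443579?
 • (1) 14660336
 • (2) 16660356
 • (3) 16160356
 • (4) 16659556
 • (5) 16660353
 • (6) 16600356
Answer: 2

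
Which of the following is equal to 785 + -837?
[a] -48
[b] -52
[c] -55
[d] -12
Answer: b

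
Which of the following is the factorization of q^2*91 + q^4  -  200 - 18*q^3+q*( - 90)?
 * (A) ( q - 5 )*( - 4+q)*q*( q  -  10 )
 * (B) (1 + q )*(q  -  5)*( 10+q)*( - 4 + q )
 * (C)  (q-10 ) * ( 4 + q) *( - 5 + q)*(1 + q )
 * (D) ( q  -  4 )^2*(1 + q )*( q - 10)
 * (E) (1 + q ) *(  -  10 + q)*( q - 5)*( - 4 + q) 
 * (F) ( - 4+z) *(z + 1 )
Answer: E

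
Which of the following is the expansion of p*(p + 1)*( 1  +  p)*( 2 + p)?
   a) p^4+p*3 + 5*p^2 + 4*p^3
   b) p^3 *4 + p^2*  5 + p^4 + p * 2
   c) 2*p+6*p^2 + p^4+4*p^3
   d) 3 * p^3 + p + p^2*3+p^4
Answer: b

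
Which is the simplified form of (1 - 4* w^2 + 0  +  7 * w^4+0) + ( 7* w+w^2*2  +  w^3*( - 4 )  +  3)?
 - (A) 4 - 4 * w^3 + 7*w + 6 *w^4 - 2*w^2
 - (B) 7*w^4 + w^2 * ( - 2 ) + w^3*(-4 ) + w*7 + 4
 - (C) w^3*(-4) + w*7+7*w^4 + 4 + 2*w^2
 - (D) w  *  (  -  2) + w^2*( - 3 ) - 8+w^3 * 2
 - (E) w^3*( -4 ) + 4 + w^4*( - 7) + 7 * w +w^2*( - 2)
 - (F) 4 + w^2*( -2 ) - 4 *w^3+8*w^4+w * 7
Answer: B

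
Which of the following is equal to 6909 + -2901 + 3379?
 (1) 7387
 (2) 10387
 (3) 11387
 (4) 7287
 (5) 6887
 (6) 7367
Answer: 1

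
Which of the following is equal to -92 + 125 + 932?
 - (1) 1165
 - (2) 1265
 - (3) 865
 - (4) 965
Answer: 4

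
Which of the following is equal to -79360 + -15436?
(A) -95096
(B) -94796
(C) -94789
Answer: B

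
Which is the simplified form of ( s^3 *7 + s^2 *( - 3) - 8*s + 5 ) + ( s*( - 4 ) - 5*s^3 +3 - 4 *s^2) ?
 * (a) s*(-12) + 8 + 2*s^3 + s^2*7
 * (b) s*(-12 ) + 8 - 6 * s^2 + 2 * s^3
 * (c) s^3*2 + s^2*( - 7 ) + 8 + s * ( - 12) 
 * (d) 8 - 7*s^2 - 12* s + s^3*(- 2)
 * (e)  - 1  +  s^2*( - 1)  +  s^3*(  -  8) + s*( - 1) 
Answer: c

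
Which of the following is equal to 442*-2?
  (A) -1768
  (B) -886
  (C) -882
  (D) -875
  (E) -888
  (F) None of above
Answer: F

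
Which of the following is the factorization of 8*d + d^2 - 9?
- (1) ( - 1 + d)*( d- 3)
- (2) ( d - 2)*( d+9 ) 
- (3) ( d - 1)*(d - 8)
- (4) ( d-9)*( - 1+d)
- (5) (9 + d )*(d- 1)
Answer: 5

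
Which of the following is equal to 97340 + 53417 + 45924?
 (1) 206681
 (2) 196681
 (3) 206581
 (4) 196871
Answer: 2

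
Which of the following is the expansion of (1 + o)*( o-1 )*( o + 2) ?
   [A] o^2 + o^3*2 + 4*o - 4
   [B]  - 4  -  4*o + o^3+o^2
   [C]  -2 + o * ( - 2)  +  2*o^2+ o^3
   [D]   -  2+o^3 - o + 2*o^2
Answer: D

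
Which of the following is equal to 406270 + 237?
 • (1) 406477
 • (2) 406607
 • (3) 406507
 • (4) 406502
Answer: 3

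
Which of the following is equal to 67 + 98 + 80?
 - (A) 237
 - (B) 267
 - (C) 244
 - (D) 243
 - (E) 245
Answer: E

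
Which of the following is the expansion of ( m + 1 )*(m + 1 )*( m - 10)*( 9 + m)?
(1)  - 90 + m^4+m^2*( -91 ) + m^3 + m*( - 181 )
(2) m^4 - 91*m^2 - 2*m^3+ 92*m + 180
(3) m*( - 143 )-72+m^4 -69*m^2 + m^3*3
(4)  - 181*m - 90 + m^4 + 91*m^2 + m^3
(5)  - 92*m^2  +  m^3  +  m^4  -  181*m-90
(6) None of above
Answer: 1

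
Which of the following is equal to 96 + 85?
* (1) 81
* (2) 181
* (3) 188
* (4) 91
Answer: 2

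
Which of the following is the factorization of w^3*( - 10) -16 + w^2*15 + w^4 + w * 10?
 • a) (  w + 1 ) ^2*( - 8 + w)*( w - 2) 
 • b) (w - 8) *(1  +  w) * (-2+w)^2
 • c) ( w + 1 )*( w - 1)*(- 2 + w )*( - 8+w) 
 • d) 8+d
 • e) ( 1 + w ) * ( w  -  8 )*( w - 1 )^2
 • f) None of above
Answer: c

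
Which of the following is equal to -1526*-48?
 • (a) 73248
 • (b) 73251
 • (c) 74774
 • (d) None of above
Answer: a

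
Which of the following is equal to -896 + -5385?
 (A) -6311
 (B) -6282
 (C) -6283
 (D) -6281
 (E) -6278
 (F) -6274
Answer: D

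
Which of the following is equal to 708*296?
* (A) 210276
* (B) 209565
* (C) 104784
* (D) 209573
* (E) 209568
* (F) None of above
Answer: E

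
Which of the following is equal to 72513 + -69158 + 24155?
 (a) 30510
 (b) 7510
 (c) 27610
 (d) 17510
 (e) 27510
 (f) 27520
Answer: e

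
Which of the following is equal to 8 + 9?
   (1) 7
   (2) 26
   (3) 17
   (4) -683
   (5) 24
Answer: 3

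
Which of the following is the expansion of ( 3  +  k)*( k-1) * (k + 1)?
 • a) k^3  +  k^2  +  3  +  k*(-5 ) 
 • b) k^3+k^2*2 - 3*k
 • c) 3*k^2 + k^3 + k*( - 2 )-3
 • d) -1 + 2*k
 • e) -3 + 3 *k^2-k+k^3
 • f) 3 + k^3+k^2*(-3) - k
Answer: e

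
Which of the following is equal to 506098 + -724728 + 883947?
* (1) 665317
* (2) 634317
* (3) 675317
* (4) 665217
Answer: 1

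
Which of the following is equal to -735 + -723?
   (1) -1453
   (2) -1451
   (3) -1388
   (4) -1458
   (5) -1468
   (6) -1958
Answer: 4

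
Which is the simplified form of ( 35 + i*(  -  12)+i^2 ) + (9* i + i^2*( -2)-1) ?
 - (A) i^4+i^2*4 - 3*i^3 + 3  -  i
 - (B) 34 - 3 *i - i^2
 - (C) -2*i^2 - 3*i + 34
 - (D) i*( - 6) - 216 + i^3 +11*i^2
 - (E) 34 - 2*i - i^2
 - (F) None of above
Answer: B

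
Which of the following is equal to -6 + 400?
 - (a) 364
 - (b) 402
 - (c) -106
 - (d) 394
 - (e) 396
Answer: d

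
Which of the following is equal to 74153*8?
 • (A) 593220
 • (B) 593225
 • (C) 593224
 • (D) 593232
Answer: C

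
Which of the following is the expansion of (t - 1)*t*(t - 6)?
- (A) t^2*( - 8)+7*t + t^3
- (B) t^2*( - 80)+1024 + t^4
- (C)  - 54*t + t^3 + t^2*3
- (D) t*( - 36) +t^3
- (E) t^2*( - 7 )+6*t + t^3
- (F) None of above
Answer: E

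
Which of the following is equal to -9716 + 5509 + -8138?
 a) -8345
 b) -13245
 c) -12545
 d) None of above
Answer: d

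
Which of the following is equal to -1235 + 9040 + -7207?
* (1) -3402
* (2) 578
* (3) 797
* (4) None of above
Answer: 4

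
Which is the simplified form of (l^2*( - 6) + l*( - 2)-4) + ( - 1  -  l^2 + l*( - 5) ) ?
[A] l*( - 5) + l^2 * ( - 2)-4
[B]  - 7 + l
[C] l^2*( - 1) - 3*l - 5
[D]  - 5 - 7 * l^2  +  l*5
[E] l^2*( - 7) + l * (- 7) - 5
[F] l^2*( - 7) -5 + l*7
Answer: E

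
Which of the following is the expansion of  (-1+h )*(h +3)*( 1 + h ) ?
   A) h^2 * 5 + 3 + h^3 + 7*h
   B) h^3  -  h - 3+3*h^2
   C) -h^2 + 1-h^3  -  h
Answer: B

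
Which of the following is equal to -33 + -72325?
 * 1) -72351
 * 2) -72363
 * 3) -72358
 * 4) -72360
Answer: 3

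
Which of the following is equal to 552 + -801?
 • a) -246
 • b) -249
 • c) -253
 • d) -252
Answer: b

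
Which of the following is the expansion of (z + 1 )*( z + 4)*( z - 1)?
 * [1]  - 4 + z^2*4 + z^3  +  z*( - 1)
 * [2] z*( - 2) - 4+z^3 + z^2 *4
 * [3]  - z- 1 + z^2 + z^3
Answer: 1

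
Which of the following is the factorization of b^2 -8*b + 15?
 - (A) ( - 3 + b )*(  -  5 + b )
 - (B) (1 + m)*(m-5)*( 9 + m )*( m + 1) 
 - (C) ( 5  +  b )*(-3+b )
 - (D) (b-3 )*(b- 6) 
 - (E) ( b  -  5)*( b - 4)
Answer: A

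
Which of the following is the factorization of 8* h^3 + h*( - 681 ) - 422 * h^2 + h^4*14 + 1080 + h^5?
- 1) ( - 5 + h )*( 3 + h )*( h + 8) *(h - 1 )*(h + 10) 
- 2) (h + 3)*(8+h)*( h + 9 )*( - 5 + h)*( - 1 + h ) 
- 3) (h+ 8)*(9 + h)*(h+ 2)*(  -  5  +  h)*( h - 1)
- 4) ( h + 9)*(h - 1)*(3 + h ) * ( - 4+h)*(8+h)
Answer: 2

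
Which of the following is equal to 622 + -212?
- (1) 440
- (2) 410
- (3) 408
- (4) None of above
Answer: 2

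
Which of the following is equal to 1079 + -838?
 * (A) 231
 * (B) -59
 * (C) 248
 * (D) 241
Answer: D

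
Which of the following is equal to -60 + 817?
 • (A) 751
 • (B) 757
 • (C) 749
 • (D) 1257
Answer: B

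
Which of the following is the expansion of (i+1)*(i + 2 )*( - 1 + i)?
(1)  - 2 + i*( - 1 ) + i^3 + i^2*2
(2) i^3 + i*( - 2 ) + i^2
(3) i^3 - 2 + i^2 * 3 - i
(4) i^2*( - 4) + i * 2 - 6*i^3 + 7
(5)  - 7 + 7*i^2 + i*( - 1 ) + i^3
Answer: 1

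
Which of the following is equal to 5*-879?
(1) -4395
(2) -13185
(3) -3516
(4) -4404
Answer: 1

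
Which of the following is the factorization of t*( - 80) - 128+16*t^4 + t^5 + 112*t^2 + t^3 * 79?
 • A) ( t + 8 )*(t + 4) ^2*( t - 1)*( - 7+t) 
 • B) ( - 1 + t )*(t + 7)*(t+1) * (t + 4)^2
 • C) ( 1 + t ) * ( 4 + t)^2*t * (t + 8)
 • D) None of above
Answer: D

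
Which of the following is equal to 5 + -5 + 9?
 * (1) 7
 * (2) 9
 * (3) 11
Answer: 2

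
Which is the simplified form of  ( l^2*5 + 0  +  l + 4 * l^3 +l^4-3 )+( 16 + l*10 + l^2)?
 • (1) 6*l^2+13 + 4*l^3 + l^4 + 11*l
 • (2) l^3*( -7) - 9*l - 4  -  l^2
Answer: 1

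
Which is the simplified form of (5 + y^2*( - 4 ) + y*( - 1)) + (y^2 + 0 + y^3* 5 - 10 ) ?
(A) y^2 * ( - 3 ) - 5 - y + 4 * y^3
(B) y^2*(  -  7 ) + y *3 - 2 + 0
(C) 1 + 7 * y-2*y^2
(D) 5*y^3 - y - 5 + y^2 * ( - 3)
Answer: D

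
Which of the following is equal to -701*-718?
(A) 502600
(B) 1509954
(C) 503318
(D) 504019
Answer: C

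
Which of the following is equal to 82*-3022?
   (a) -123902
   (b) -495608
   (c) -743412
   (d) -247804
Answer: d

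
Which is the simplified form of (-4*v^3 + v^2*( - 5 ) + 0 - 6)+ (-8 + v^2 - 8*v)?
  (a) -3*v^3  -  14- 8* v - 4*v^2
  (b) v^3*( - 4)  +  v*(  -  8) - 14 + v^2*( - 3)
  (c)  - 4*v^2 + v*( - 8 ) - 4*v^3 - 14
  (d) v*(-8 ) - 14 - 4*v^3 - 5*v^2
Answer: c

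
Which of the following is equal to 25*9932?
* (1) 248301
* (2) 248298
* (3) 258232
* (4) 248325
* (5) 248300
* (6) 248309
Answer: 5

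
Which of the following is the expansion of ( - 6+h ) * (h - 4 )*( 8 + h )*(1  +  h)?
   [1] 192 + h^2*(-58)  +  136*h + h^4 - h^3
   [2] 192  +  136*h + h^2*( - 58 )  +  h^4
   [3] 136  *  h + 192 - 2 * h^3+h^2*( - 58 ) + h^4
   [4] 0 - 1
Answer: 1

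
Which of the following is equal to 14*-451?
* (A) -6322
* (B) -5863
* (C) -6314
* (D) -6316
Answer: C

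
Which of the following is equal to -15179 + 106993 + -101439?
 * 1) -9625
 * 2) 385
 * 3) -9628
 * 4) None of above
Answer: 1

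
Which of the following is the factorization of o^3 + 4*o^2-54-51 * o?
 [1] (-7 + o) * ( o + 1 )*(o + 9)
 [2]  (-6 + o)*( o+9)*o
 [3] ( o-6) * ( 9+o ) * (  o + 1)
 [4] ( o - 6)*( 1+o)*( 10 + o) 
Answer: 3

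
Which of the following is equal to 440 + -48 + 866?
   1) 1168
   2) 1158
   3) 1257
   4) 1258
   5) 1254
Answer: 4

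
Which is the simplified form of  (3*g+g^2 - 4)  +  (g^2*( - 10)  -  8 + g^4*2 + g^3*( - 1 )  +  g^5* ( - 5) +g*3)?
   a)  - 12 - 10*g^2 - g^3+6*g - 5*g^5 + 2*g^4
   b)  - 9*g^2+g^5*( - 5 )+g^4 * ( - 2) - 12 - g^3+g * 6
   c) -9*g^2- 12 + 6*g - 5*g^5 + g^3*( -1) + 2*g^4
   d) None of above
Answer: c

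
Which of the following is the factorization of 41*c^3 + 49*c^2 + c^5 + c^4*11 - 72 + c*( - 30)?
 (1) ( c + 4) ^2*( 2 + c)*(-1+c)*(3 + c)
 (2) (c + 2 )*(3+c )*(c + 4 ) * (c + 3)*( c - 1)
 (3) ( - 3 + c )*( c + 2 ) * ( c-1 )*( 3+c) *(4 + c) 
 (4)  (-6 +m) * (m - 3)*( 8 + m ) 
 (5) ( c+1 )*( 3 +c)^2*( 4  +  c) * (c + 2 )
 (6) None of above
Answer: 2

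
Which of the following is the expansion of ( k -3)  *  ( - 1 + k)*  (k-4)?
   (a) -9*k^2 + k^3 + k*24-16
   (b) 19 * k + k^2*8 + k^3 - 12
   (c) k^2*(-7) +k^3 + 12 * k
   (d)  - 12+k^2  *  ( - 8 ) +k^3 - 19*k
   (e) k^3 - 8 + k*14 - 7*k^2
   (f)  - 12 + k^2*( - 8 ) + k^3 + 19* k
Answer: f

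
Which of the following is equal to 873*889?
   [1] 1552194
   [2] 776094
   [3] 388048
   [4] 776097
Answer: 4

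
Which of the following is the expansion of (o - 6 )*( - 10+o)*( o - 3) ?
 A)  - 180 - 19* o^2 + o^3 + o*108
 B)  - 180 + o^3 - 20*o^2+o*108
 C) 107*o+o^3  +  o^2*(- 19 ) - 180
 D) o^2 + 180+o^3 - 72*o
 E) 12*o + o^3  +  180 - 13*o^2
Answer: A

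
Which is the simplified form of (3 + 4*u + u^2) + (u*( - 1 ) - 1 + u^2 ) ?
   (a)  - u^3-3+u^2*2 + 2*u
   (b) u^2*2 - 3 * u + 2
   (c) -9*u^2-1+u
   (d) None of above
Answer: d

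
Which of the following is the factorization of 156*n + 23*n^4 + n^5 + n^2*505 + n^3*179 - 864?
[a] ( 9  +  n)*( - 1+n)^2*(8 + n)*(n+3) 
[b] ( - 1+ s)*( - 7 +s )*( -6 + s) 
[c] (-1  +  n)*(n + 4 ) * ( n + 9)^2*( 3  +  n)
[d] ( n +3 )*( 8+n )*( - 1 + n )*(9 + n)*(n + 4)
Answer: d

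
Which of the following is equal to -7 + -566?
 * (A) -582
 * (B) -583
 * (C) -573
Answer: C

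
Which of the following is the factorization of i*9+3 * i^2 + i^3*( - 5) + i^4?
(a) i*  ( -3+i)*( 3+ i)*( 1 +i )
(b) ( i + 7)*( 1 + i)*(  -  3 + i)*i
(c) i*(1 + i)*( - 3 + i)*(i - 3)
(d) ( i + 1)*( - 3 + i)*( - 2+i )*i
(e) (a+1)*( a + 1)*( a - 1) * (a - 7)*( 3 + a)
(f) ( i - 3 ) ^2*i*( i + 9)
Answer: c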